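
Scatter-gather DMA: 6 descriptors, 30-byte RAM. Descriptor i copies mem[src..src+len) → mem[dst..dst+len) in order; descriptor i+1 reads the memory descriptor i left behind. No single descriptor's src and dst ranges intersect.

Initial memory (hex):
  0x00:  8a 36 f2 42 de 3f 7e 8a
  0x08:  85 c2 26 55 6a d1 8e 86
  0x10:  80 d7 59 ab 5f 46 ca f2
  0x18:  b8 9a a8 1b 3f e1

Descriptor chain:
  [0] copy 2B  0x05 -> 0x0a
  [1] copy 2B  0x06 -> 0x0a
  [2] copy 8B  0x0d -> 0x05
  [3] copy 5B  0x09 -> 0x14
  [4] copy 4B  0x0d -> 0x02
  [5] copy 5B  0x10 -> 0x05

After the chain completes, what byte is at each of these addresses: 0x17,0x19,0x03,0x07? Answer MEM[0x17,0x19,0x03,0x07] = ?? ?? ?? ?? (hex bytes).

MEM[0x17,0x19,0x03,0x07] = 5f 9a 8e 59

  after D0: wrote 2B at 0x0a = 3f7e
  after D1: wrote 2B at 0x0a = 7e8a
  after D2: wrote 8B at 0x05 = d18e8680d759ab5f
  after D3: wrote 5B at 0x14 = d759ab5fd1
  after D4: wrote 4B at 0x02 = d18e8680
  after D5: wrote 5B at 0x05 = 80d759abd7
query mem[0x17]=0x5f, mem[0x19]=0x9a, mem[0x03]=0x8e, mem[0x07]=0x59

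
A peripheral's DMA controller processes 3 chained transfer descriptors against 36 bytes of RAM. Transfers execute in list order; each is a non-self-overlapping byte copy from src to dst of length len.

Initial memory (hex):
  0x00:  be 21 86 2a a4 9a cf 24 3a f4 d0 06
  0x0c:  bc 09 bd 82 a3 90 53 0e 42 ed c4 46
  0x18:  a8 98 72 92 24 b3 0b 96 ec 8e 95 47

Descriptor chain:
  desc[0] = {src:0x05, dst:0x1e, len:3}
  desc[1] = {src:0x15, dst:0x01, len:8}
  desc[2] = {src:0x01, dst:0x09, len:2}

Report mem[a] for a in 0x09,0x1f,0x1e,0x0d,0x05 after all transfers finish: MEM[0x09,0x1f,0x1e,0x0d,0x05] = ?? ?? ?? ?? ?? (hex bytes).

[0] 0x05->0x1e len=3 : 9a cf 24
[1] 0x15->0x01 len=8 : ed c4 46 a8 98 72 92 24
[2] 0x01->0x09 len=2 : ed c4
query mem[0x09]=0xed, mem[0x1f]=0xcf, mem[0x1e]=0x9a, mem[0x0d]=0x09, mem[0x05]=0x98

MEM[0x09,0x1f,0x1e,0x0d,0x05] = ed cf 9a 09 98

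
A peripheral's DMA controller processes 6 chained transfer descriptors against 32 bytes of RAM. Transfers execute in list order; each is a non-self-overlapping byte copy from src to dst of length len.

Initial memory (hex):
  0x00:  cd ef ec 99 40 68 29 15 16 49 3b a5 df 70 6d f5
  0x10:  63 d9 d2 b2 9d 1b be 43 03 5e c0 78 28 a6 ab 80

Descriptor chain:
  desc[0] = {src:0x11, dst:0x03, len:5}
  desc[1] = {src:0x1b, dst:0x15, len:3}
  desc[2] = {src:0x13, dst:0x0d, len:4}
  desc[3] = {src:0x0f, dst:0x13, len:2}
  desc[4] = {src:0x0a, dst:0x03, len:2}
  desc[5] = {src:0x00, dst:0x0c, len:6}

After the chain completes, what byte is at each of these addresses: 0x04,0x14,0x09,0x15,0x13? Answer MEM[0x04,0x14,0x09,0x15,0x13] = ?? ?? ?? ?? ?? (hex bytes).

[0] 0x11->0x03 len=5 : d9 d2 b2 9d 1b
[1] 0x1b->0x15 len=3 : 78 28 a6
[2] 0x13->0x0d len=4 : b2 9d 78 28
[3] 0x0f->0x13 len=2 : 78 28
[4] 0x0a->0x03 len=2 : 3b a5
[5] 0x00->0x0c len=6 : cd ef ec 3b a5 b2
query mem[0x04]=0xa5, mem[0x14]=0x28, mem[0x09]=0x49, mem[0x15]=0x78, mem[0x13]=0x78

MEM[0x04,0x14,0x09,0x15,0x13] = a5 28 49 78 78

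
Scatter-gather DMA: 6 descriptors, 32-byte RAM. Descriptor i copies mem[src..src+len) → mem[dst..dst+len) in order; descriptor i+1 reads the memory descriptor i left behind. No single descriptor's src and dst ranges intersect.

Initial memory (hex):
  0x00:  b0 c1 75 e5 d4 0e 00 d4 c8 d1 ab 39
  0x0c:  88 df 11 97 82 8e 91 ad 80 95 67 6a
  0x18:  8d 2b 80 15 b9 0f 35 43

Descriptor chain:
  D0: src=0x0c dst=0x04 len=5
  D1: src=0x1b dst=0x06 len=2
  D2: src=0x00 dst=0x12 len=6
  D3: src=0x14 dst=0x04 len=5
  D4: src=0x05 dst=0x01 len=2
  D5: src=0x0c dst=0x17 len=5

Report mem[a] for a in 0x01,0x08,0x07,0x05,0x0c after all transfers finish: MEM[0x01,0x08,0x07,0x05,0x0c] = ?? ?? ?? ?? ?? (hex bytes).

  after D0: wrote 5B at 0x04 = 88df119782
  after D1: wrote 2B at 0x06 = 15b9
  after D2: wrote 6B at 0x12 = b0c175e588df
  after D3: wrote 5B at 0x04 = 75e588df8d
  after D4: wrote 2B at 0x01 = e588
  after D5: wrote 5B at 0x17 = 88df119782
query mem[0x01]=0xe5, mem[0x08]=0x8d, mem[0x07]=0xdf, mem[0x05]=0xe5, mem[0x0c]=0x88

MEM[0x01,0x08,0x07,0x05,0x0c] = e5 8d df e5 88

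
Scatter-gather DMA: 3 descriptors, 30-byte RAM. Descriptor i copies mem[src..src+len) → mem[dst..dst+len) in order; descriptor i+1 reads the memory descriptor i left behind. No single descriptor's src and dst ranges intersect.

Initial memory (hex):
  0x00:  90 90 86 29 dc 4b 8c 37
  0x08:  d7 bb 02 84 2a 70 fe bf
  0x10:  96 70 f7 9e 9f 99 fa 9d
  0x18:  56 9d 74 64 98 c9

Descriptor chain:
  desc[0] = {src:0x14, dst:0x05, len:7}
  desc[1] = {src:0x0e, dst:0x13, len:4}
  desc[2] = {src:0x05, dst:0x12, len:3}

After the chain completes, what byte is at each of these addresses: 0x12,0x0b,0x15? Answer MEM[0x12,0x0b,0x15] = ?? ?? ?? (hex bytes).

MEM[0x12,0x0b,0x15] = 9f 74 96

  after D0: wrote 7B at 0x05 = 9f99fa9d569d74
  after D1: wrote 4B at 0x13 = febf9670
  after D2: wrote 3B at 0x12 = 9f99fa
query mem[0x12]=0x9f, mem[0x0b]=0x74, mem[0x15]=0x96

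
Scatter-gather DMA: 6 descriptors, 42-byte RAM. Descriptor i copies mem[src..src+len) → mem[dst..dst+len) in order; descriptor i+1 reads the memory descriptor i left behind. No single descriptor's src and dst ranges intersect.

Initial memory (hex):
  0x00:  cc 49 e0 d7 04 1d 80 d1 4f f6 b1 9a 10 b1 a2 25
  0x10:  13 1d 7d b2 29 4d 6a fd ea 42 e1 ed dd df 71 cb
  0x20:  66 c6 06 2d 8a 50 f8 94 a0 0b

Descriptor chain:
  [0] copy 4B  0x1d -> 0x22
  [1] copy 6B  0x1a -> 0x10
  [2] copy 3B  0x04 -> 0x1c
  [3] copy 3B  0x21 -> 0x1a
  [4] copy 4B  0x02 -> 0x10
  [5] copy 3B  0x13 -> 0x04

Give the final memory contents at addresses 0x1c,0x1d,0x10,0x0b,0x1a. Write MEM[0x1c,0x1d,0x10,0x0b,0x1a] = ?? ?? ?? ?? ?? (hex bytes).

D0: mem[0x22..0x25] <- [df 71 cb 66]
D1: mem[0x10..0x15] <- [e1 ed dd df 71 cb]
D2: mem[0x1c..0x1e] <- [04 1d 80]
D3: mem[0x1a..0x1c] <- [c6 df 71]
D4: mem[0x10..0x13] <- [e0 d7 04 1d]
D5: mem[0x04..0x06] <- [1d 71 cb]
query mem[0x1c]=0x71, mem[0x1d]=0x1d, mem[0x10]=0xe0, mem[0x0b]=0x9a, mem[0x1a]=0xc6

MEM[0x1c,0x1d,0x10,0x0b,0x1a] = 71 1d e0 9a c6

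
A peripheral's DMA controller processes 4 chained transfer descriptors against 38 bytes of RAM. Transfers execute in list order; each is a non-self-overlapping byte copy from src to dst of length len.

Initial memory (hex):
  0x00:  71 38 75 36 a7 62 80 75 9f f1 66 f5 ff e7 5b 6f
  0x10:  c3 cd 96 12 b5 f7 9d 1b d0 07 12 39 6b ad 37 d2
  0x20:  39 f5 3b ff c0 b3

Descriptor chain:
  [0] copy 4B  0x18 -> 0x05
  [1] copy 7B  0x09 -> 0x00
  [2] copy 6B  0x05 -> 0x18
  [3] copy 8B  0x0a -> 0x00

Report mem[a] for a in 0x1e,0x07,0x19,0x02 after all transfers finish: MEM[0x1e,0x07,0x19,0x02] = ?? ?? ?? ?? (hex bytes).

#0 dst[0x05+4] := {0xd0,0x07,0x12,0x39}
#1 dst[0x00+7] := {0xf1,0x66,0xf5,0xff,0xe7,0x5b,0x6f}
#2 dst[0x18+6] := {0x5b,0x6f,0x12,0x39,0xf1,0x66}
#3 dst[0x00+8] := {0x66,0xf5,0xff,0xe7,0x5b,0x6f,0xc3,0xcd}
query mem[0x1e]=0x37, mem[0x07]=0xcd, mem[0x19]=0x6f, mem[0x02]=0xff

MEM[0x1e,0x07,0x19,0x02] = 37 cd 6f ff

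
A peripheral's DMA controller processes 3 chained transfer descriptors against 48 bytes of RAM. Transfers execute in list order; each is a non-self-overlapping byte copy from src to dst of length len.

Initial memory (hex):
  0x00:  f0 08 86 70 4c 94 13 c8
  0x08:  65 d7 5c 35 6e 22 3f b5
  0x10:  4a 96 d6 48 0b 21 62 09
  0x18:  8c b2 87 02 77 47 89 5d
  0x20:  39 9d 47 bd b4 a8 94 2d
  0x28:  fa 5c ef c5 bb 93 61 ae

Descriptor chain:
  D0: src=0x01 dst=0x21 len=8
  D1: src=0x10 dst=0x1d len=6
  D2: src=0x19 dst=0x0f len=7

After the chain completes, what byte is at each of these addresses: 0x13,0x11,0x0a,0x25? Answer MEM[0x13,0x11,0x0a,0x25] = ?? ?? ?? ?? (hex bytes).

MEM[0x13,0x11,0x0a,0x25] = 4a 02 5c 94

  after D0: wrote 8B at 0x21 = 0886704c9413c865
  after D1: wrote 6B at 0x1d = 4a96d6480b21
  after D2: wrote 7B at 0x0f = b28702774a96d6
query mem[0x13]=0x4a, mem[0x11]=0x02, mem[0x0a]=0x5c, mem[0x25]=0x94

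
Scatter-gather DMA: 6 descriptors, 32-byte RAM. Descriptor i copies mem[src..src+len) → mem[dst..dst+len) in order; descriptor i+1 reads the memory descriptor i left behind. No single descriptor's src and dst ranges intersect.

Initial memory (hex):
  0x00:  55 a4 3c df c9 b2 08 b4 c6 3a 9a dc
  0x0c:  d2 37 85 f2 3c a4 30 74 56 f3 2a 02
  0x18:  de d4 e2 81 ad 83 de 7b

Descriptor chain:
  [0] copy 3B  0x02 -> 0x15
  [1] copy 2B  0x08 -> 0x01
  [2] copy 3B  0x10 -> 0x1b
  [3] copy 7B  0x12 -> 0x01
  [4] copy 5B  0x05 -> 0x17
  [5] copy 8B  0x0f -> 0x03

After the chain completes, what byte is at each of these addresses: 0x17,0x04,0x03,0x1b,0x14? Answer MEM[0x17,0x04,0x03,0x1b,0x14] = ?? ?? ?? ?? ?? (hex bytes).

MEM[0x17,0x04,0x03,0x1b,0x14] = df 3c f2 3a 56

[0] 0x02->0x15 len=3 : 3c df c9
[1] 0x08->0x01 len=2 : c6 3a
[2] 0x10->0x1b len=3 : 3c a4 30
[3] 0x12->0x01 len=7 : 30 74 56 3c df c9 de
[4] 0x05->0x17 len=5 : df c9 de c6 3a
[5] 0x0f->0x03 len=8 : f2 3c a4 30 74 56 3c df
query mem[0x17]=0xdf, mem[0x04]=0x3c, mem[0x03]=0xf2, mem[0x1b]=0x3a, mem[0x14]=0x56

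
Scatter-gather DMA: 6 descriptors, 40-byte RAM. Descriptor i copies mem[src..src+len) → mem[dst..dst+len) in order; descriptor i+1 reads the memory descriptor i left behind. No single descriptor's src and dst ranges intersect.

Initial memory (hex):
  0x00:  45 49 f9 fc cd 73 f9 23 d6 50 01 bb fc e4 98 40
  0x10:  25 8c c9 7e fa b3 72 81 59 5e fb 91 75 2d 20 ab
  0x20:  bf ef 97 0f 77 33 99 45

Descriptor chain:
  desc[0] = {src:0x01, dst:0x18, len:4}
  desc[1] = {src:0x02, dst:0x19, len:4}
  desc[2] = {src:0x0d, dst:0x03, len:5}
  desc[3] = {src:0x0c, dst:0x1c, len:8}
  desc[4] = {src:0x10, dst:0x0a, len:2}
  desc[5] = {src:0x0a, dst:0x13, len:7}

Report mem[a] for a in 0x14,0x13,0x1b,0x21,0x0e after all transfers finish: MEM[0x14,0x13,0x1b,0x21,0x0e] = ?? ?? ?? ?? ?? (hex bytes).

D0: mem[0x18..0x1b] <- [49 f9 fc cd]
D1: mem[0x19..0x1c] <- [f9 fc cd 73]
D2: mem[0x03..0x07] <- [e4 98 40 25 8c]
D3: mem[0x1c..0x23] <- [fc e4 98 40 25 8c c9 7e]
D4: mem[0x0a..0x0b] <- [25 8c]
D5: mem[0x13..0x19] <- [25 8c fc e4 98 40 25]
query mem[0x14]=0x8c, mem[0x13]=0x25, mem[0x1b]=0xcd, mem[0x21]=0x8c, mem[0x0e]=0x98

MEM[0x14,0x13,0x1b,0x21,0x0e] = 8c 25 cd 8c 98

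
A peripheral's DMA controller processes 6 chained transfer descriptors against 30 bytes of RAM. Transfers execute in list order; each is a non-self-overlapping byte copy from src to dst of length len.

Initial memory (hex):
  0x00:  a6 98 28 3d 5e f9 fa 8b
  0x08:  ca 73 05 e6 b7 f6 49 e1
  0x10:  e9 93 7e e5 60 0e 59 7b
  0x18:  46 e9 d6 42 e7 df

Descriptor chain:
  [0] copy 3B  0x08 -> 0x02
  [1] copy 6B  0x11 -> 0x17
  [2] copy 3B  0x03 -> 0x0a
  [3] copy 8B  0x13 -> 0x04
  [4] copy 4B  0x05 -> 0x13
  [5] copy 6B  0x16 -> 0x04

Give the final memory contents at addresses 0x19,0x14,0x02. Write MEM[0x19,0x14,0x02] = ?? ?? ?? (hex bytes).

MEM[0x19,0x14,0x02] = e5 0e ca

  after D0: wrote 3B at 0x02 = ca7305
  after D1: wrote 6B at 0x17 = 937ee5600e59
  after D2: wrote 3B at 0x0a = 7305f9
  after D3: wrote 8B at 0x04 = e5600e59937ee560
  after D4: wrote 4B at 0x13 = 600e5993
  after D5: wrote 6B at 0x04 = 93937ee5600e
query mem[0x19]=0xe5, mem[0x14]=0x0e, mem[0x02]=0xca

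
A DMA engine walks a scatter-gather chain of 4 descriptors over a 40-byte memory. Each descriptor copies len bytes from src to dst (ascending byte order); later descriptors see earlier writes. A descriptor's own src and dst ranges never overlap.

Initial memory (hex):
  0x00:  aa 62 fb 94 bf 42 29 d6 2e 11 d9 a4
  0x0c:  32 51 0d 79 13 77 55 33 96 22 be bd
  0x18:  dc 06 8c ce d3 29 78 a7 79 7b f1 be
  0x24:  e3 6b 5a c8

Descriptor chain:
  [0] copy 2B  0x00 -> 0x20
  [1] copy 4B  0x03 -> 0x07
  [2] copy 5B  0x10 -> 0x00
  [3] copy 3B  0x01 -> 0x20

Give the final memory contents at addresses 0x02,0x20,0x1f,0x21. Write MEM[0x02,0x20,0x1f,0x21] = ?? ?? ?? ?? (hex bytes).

MEM[0x02,0x20,0x1f,0x21] = 55 77 a7 55

#0 dst[0x20+2] := {0xaa,0x62}
#1 dst[0x07+4] := {0x94,0xbf,0x42,0x29}
#2 dst[0x00+5] := {0x13,0x77,0x55,0x33,0x96}
#3 dst[0x20+3] := {0x77,0x55,0x33}
query mem[0x02]=0x55, mem[0x20]=0x77, mem[0x1f]=0xa7, mem[0x21]=0x55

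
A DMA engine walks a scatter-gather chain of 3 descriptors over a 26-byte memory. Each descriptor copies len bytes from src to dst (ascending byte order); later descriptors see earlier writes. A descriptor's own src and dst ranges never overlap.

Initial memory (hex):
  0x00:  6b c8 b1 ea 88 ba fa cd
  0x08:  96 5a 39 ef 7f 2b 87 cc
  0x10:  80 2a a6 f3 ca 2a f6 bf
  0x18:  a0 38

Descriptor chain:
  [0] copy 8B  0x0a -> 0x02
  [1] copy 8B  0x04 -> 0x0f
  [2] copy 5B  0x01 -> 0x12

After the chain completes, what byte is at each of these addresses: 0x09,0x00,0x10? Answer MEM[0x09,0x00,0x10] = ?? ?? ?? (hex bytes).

MEM[0x09,0x00,0x10] = 2a 6b 2b

  after D0: wrote 8B at 0x02 = 39ef7f2b87cc802a
  after D1: wrote 8B at 0x0f = 7f2b87cc802a39ef
  after D2: wrote 5B at 0x12 = c839ef7f2b
query mem[0x09]=0x2a, mem[0x00]=0x6b, mem[0x10]=0x2b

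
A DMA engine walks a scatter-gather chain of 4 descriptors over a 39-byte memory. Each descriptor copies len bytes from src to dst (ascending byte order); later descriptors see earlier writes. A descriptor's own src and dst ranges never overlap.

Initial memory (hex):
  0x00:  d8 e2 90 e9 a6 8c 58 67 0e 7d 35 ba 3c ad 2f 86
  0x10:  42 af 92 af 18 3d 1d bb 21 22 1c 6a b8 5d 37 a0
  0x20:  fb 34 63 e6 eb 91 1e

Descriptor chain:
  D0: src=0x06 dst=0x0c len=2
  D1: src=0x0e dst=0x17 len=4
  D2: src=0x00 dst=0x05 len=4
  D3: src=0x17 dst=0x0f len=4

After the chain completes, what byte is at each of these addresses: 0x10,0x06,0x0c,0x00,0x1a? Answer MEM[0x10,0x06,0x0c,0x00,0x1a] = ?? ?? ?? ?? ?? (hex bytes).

#0 dst[0x0c+2] := {0x58,0x67}
#1 dst[0x17+4] := {0x2f,0x86,0x42,0xaf}
#2 dst[0x05+4] := {0xd8,0xe2,0x90,0xe9}
#3 dst[0x0f+4] := {0x2f,0x86,0x42,0xaf}
query mem[0x10]=0x86, mem[0x06]=0xe2, mem[0x0c]=0x58, mem[0x00]=0xd8, mem[0x1a]=0xaf

MEM[0x10,0x06,0x0c,0x00,0x1a] = 86 e2 58 d8 af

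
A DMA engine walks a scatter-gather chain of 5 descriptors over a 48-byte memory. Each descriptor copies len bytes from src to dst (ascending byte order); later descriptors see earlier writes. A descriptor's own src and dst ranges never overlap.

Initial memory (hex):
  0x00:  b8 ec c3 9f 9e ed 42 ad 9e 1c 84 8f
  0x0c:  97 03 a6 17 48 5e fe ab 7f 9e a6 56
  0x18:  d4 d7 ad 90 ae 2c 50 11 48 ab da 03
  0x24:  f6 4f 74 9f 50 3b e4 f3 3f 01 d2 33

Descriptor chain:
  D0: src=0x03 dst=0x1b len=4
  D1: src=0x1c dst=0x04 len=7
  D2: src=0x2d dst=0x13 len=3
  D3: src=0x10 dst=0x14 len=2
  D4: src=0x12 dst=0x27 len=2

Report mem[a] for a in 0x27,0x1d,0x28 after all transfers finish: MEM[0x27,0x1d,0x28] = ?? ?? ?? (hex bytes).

#0 dst[0x1b+4] := {0x9f,0x9e,0xed,0x42}
#1 dst[0x04+7] := {0x9e,0xed,0x42,0x11,0x48,0xab,0xda}
#2 dst[0x13+3] := {0x01,0xd2,0x33}
#3 dst[0x14+2] := {0x48,0x5e}
#4 dst[0x27+2] := {0xfe,0x01}
query mem[0x27]=0xfe, mem[0x1d]=0xed, mem[0x28]=0x01

MEM[0x27,0x1d,0x28] = fe ed 01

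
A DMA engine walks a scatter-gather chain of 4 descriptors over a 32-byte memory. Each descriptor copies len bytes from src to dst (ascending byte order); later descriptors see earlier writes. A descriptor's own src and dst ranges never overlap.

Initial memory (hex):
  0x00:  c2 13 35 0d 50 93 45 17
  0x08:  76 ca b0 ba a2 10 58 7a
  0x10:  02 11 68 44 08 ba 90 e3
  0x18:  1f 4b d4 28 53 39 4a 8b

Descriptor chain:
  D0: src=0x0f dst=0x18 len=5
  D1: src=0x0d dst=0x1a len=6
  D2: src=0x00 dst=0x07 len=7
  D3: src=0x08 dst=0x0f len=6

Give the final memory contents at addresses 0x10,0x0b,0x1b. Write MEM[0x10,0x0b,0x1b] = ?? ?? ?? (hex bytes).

#0 dst[0x18+5] := {0x7a,0x02,0x11,0x68,0x44}
#1 dst[0x1a+6] := {0x10,0x58,0x7a,0x02,0x11,0x68}
#2 dst[0x07+7] := {0xc2,0x13,0x35,0x0d,0x50,0x93,0x45}
#3 dst[0x0f+6] := {0x13,0x35,0x0d,0x50,0x93,0x45}
query mem[0x10]=0x35, mem[0x0b]=0x50, mem[0x1b]=0x58

MEM[0x10,0x0b,0x1b] = 35 50 58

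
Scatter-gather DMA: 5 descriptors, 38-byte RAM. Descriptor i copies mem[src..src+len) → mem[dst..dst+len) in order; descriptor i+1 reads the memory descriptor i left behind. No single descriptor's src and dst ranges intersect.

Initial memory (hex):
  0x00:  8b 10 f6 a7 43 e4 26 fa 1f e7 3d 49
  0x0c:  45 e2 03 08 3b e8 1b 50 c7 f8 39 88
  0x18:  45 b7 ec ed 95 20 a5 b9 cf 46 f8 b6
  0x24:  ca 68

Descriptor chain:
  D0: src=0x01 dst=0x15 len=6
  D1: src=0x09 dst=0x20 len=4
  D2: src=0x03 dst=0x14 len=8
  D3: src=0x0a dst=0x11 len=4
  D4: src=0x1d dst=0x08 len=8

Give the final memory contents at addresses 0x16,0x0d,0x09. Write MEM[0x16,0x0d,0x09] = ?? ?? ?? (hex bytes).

D0: mem[0x15..0x1a] <- [10 f6 a7 43 e4 26]
D1: mem[0x20..0x23] <- [e7 3d 49 45]
D2: mem[0x14..0x1b] <- [a7 43 e4 26 fa 1f e7 3d]
D3: mem[0x11..0x14] <- [3d 49 45 e2]
D4: mem[0x08..0x0f] <- [20 a5 b9 e7 3d 49 45 ca]
query mem[0x16]=0xe4, mem[0x0d]=0x49, mem[0x09]=0xa5

MEM[0x16,0x0d,0x09] = e4 49 a5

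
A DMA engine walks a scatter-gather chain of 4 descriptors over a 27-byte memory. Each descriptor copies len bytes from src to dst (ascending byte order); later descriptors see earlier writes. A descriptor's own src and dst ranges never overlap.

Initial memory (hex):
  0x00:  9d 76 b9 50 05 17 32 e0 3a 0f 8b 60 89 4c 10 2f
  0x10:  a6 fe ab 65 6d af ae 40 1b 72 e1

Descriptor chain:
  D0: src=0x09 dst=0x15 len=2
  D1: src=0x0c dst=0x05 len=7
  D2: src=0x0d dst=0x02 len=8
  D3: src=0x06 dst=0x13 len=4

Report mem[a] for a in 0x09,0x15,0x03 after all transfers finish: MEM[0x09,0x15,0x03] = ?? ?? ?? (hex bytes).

  after D0: wrote 2B at 0x15 = 0f8b
  after D1: wrote 7B at 0x05 = 894c102fa6feab
  after D2: wrote 8B at 0x02 = 4c102fa6feab656d
  after D3: wrote 4B at 0x13 = feab656d
query mem[0x09]=0x6d, mem[0x15]=0x65, mem[0x03]=0x10

MEM[0x09,0x15,0x03] = 6d 65 10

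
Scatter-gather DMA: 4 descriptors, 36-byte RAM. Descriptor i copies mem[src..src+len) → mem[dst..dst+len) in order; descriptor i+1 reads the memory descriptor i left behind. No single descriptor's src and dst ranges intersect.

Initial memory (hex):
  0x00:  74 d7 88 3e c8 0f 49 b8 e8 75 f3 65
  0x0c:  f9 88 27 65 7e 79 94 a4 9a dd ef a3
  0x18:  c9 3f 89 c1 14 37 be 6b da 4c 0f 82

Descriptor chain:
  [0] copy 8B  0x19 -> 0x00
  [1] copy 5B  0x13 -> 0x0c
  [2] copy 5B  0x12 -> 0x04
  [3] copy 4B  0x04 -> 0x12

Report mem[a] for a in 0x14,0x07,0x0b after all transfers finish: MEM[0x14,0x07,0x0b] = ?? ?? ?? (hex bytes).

MEM[0x14,0x07,0x0b] = 9a dd 65

D0: mem[0x00..0x07] <- [3f 89 c1 14 37 be 6b da]
D1: mem[0x0c..0x10] <- [a4 9a dd ef a3]
D2: mem[0x04..0x08] <- [94 a4 9a dd ef]
D3: mem[0x12..0x15] <- [94 a4 9a dd]
query mem[0x14]=0x9a, mem[0x07]=0xdd, mem[0x0b]=0x65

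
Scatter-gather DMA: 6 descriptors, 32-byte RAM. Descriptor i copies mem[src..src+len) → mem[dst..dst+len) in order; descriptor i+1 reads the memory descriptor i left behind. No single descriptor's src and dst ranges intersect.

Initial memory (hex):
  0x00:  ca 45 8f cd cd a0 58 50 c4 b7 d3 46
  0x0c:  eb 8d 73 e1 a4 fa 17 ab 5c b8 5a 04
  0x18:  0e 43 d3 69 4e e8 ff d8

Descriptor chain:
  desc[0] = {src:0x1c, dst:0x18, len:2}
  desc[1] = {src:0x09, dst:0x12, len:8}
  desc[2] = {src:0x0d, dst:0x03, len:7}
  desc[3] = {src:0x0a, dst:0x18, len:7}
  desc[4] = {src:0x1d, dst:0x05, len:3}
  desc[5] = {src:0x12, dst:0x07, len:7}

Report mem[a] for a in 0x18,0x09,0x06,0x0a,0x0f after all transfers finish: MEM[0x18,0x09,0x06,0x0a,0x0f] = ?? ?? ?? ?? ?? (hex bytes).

[0] 0x1c->0x18 len=2 : 4e e8
[1] 0x09->0x12 len=8 : b7 d3 46 eb 8d 73 e1 a4
[2] 0x0d->0x03 len=7 : 8d 73 e1 a4 fa b7 d3
[3] 0x0a->0x18 len=7 : d3 46 eb 8d 73 e1 a4
[4] 0x1d->0x05 len=3 : e1 a4 d8
[5] 0x12->0x07 len=7 : b7 d3 46 eb 8d 73 d3
query mem[0x18]=0xd3, mem[0x09]=0x46, mem[0x06]=0xa4, mem[0x0a]=0xeb, mem[0x0f]=0xe1

MEM[0x18,0x09,0x06,0x0a,0x0f] = d3 46 a4 eb e1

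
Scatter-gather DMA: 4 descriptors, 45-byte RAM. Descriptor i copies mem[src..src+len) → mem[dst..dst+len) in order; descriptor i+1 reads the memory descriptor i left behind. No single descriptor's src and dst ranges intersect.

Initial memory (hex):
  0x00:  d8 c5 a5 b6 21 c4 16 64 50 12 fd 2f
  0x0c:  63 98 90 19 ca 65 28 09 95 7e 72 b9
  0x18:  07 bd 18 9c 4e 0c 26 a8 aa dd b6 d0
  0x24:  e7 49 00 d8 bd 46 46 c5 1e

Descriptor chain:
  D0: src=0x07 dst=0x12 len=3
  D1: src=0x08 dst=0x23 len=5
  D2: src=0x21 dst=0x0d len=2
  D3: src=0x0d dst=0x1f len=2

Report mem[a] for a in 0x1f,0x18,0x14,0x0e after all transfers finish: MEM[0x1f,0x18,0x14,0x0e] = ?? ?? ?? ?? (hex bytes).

[0] 0x07->0x12 len=3 : 64 50 12
[1] 0x08->0x23 len=5 : 50 12 fd 2f 63
[2] 0x21->0x0d len=2 : dd b6
[3] 0x0d->0x1f len=2 : dd b6
query mem[0x1f]=0xdd, mem[0x18]=0x07, mem[0x14]=0x12, mem[0x0e]=0xb6

MEM[0x1f,0x18,0x14,0x0e] = dd 07 12 b6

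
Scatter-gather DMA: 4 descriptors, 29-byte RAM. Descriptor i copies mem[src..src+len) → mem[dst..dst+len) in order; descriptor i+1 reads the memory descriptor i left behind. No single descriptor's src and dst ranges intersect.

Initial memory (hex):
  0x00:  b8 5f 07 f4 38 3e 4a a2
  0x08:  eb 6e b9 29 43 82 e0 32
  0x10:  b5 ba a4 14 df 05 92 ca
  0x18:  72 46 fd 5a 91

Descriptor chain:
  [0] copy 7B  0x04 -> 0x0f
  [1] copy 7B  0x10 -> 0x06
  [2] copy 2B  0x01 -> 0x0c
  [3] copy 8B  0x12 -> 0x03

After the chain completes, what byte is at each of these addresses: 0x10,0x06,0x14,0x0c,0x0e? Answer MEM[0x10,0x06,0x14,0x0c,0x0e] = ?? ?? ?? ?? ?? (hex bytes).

D0: mem[0x0f..0x15] <- [38 3e 4a a2 eb 6e b9]
D1: mem[0x06..0x0c] <- [3e 4a a2 eb 6e b9 92]
D2: mem[0x0c..0x0d] <- [5f 07]
D3: mem[0x03..0x0a] <- [a2 eb 6e b9 92 ca 72 46]
query mem[0x10]=0x3e, mem[0x06]=0xb9, mem[0x14]=0x6e, mem[0x0c]=0x5f, mem[0x0e]=0xe0

MEM[0x10,0x06,0x14,0x0c,0x0e] = 3e b9 6e 5f e0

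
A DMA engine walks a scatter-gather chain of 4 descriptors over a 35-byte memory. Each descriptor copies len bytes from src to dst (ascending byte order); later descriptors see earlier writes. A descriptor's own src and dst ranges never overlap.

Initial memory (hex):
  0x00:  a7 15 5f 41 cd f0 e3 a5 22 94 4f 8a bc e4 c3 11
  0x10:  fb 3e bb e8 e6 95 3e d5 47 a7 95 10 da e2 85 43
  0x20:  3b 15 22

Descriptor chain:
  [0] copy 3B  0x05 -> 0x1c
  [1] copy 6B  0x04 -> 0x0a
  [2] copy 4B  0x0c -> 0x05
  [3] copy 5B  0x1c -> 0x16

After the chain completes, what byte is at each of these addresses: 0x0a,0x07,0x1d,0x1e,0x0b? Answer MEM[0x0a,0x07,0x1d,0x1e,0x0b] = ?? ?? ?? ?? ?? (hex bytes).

MEM[0x0a,0x07,0x1d,0x1e,0x0b] = cd 22 e3 a5 f0

#0 dst[0x1c+3] := {0xf0,0xe3,0xa5}
#1 dst[0x0a+6] := {0xcd,0xf0,0xe3,0xa5,0x22,0x94}
#2 dst[0x05+4] := {0xe3,0xa5,0x22,0x94}
#3 dst[0x16+5] := {0xf0,0xe3,0xa5,0x43,0x3b}
query mem[0x0a]=0xcd, mem[0x07]=0x22, mem[0x1d]=0xe3, mem[0x1e]=0xa5, mem[0x0b]=0xf0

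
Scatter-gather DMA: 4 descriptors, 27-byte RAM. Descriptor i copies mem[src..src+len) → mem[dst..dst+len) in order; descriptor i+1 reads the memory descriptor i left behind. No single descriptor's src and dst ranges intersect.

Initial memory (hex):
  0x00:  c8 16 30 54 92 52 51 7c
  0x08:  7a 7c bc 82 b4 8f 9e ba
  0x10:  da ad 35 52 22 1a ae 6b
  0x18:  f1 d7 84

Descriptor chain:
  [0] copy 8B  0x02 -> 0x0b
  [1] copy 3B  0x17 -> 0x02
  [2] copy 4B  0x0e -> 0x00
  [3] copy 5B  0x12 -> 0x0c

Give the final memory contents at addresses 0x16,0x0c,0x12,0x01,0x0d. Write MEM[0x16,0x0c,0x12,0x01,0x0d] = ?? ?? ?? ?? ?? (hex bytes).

D0: mem[0x0b..0x12] <- [30 54 92 52 51 7c 7a 7c]
D1: mem[0x02..0x04] <- [6b f1 d7]
D2: mem[0x00..0x03] <- [52 51 7c 7a]
D3: mem[0x0c..0x10] <- [7c 52 22 1a ae]
query mem[0x16]=0xae, mem[0x0c]=0x7c, mem[0x12]=0x7c, mem[0x01]=0x51, mem[0x0d]=0x52

MEM[0x16,0x0c,0x12,0x01,0x0d] = ae 7c 7c 51 52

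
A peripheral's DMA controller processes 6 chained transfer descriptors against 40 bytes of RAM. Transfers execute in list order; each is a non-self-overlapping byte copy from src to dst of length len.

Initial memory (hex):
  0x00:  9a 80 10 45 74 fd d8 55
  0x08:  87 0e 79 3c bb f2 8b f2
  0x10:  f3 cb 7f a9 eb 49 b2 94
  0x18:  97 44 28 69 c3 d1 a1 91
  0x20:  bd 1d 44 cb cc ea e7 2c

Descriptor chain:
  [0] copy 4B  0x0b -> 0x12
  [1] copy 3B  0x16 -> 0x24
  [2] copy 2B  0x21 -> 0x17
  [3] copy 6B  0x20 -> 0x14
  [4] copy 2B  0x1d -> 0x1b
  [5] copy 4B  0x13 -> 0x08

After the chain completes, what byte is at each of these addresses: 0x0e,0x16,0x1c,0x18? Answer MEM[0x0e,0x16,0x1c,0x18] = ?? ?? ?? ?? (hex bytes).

D0: mem[0x12..0x15] <- [3c bb f2 8b]
D1: mem[0x24..0x26] <- [b2 94 97]
D2: mem[0x17..0x18] <- [1d 44]
D3: mem[0x14..0x19] <- [bd 1d 44 cb b2 94]
D4: mem[0x1b..0x1c] <- [d1 a1]
D5: mem[0x08..0x0b] <- [bb bd 1d 44]
query mem[0x0e]=0x8b, mem[0x16]=0x44, mem[0x1c]=0xa1, mem[0x18]=0xb2

MEM[0x0e,0x16,0x1c,0x18] = 8b 44 a1 b2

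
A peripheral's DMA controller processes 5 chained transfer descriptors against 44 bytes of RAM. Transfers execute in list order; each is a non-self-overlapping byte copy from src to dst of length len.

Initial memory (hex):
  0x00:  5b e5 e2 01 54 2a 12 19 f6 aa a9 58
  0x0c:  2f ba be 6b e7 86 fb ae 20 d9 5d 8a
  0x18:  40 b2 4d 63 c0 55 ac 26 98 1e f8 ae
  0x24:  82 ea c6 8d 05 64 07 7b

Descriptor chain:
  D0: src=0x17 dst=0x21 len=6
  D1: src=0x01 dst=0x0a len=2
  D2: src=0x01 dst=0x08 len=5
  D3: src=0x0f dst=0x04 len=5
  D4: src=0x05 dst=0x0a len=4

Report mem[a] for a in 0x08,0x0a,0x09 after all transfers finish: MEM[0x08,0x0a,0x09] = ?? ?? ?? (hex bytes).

  after D0: wrote 6B at 0x21 = 8a40b24d63c0
  after D1: wrote 2B at 0x0a = e5e2
  after D2: wrote 5B at 0x08 = e5e201542a
  after D3: wrote 5B at 0x04 = 6be786fbae
  after D4: wrote 4B at 0x0a = e786fbae
query mem[0x08]=0xae, mem[0x0a]=0xe7, mem[0x09]=0xe2

MEM[0x08,0x0a,0x09] = ae e7 e2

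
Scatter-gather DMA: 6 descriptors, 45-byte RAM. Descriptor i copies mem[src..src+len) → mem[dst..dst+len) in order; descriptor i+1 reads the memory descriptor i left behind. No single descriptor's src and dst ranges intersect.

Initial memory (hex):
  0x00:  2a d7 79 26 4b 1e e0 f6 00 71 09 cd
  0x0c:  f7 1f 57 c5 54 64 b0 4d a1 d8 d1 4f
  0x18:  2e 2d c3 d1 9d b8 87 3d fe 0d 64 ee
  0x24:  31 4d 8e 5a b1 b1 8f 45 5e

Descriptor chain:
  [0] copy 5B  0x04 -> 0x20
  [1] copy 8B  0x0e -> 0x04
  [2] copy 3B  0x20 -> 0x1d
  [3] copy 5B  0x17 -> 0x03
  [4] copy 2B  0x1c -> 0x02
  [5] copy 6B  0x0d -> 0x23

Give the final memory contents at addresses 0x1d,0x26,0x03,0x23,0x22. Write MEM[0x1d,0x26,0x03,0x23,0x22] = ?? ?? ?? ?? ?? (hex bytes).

MEM[0x1d,0x26,0x03,0x23,0x22] = 4b 54 4b 1f e0

D0: mem[0x20..0x24] <- [4b 1e e0 f6 00]
D1: mem[0x04..0x0b] <- [57 c5 54 64 b0 4d a1 d8]
D2: mem[0x1d..0x1f] <- [4b 1e e0]
D3: mem[0x03..0x07] <- [4f 2e 2d c3 d1]
D4: mem[0x02..0x03] <- [9d 4b]
D5: mem[0x23..0x28] <- [1f 57 c5 54 64 b0]
query mem[0x1d]=0x4b, mem[0x26]=0x54, mem[0x03]=0x4b, mem[0x23]=0x1f, mem[0x22]=0xe0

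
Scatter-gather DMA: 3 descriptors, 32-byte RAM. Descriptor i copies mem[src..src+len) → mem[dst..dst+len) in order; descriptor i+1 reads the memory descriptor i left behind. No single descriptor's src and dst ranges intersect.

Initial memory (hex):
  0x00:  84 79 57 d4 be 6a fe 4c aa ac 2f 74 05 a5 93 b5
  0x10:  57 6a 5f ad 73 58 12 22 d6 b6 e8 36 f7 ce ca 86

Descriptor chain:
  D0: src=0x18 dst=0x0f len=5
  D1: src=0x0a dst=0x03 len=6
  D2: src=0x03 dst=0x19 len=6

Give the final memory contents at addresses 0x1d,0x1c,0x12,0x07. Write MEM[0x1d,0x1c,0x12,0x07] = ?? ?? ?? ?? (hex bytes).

MEM[0x1d,0x1c,0x12,0x07] = 93 a5 36 93

D0: mem[0x0f..0x13] <- [d6 b6 e8 36 f7]
D1: mem[0x03..0x08] <- [2f 74 05 a5 93 d6]
D2: mem[0x19..0x1e] <- [2f 74 05 a5 93 d6]
query mem[0x1d]=0x93, mem[0x1c]=0xa5, mem[0x12]=0x36, mem[0x07]=0x93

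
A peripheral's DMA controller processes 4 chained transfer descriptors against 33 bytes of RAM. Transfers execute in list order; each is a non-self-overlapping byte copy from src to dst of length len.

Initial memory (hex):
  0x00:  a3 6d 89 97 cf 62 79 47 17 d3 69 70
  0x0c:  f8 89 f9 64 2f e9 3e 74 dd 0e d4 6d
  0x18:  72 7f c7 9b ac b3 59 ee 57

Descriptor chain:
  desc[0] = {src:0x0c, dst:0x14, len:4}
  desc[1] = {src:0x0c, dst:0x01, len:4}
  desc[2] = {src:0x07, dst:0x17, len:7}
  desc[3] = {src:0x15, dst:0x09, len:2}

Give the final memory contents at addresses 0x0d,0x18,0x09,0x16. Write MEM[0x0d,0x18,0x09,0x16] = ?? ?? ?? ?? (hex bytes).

MEM[0x0d,0x18,0x09,0x16] = 89 17 89 f9

#0 dst[0x14+4] := {0xf8,0x89,0xf9,0x64}
#1 dst[0x01+4] := {0xf8,0x89,0xf9,0x64}
#2 dst[0x17+7] := {0x47,0x17,0xd3,0x69,0x70,0xf8,0x89}
#3 dst[0x09+2] := {0x89,0xf9}
query mem[0x0d]=0x89, mem[0x18]=0x17, mem[0x09]=0x89, mem[0x16]=0xf9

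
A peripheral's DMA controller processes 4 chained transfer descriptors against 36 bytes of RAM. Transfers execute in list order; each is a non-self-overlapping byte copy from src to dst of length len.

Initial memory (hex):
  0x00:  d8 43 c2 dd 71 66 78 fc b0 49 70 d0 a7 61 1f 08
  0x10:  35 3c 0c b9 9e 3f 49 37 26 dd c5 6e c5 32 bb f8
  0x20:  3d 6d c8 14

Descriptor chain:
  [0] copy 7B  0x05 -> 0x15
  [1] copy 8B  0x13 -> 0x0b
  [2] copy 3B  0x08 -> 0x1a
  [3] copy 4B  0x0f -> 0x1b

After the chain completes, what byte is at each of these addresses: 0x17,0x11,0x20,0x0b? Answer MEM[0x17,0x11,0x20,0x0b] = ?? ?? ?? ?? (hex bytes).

MEM[0x17,0x11,0x20,0x0b] = fc 49 3d b9

#0 dst[0x15+7] := {0x66,0x78,0xfc,0xb0,0x49,0x70,0xd0}
#1 dst[0x0b+8] := {0xb9,0x9e,0x66,0x78,0xfc,0xb0,0x49,0x70}
#2 dst[0x1a+3] := {0xb0,0x49,0x70}
#3 dst[0x1b+4] := {0xfc,0xb0,0x49,0x70}
query mem[0x17]=0xfc, mem[0x11]=0x49, mem[0x20]=0x3d, mem[0x0b]=0xb9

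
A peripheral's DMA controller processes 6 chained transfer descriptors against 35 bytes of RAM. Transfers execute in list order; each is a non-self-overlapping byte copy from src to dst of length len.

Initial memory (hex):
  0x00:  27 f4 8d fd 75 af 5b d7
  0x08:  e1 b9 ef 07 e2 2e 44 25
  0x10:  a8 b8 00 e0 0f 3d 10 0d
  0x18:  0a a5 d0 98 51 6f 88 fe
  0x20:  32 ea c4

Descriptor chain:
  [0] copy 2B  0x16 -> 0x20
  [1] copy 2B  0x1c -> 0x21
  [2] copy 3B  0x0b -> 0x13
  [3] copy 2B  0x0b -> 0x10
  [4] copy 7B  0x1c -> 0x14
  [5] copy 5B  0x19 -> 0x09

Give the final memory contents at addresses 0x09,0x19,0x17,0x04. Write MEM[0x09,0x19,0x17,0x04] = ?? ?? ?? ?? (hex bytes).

[0] 0x16->0x20 len=2 : 10 0d
[1] 0x1c->0x21 len=2 : 51 6f
[2] 0x0b->0x13 len=3 : 07 e2 2e
[3] 0x0b->0x10 len=2 : 07 e2
[4] 0x1c->0x14 len=7 : 51 6f 88 fe 10 51 6f
[5] 0x19->0x09 len=5 : 51 6f 98 51 6f
query mem[0x09]=0x51, mem[0x19]=0x51, mem[0x17]=0xfe, mem[0x04]=0x75

MEM[0x09,0x19,0x17,0x04] = 51 51 fe 75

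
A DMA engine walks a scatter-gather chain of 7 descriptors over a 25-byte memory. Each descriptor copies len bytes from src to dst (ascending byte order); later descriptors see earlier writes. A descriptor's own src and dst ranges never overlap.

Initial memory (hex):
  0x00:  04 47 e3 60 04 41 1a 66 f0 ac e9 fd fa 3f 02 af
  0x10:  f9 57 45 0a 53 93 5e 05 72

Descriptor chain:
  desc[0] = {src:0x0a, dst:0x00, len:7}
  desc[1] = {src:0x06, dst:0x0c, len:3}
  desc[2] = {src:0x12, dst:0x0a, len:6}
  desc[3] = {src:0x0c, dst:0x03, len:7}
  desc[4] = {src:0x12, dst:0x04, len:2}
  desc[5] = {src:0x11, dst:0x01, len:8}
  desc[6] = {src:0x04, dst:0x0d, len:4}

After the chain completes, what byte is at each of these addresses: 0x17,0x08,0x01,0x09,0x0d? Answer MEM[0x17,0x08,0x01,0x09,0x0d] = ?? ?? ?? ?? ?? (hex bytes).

MEM[0x17,0x08,0x01,0x09,0x0d] = 05 72 57 45 53

#0 dst[0x00+7] := {0xe9,0xfd,0xfa,0x3f,0x02,0xaf,0xf9}
#1 dst[0x0c+3] := {0xf9,0x66,0xf0}
#2 dst[0x0a+6] := {0x45,0x0a,0x53,0x93,0x5e,0x05}
#3 dst[0x03+7] := {0x53,0x93,0x5e,0x05,0xf9,0x57,0x45}
#4 dst[0x04+2] := {0x45,0x0a}
#5 dst[0x01+8] := {0x57,0x45,0x0a,0x53,0x93,0x5e,0x05,0x72}
#6 dst[0x0d+4] := {0x53,0x93,0x5e,0x05}
query mem[0x17]=0x05, mem[0x08]=0x72, mem[0x01]=0x57, mem[0x09]=0x45, mem[0x0d]=0x53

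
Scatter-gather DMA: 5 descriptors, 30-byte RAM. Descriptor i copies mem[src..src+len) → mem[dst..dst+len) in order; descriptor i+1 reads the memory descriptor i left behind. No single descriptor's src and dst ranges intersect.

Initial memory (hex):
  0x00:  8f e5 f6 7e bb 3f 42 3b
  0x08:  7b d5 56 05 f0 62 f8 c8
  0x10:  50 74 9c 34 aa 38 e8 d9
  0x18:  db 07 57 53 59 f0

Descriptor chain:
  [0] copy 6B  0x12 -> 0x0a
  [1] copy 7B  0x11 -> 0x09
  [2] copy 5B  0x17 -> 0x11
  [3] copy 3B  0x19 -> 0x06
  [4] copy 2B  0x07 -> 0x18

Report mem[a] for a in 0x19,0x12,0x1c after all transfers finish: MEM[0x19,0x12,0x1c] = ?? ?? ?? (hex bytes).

MEM[0x19,0x12,0x1c] = 53 db 59

[0] 0x12->0x0a len=6 : 9c 34 aa 38 e8 d9
[1] 0x11->0x09 len=7 : 74 9c 34 aa 38 e8 d9
[2] 0x17->0x11 len=5 : d9 db 07 57 53
[3] 0x19->0x06 len=3 : 07 57 53
[4] 0x07->0x18 len=2 : 57 53
query mem[0x19]=0x53, mem[0x12]=0xdb, mem[0x1c]=0x59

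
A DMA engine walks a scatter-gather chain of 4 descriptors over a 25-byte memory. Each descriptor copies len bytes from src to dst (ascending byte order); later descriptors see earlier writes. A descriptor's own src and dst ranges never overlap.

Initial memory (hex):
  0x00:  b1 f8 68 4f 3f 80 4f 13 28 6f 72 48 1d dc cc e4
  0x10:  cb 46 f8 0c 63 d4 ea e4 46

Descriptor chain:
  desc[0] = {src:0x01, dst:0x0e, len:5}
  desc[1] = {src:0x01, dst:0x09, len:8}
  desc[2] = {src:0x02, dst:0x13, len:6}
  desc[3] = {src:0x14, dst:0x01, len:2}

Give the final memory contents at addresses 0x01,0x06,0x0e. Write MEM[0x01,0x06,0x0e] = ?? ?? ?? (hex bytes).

  after D0: wrote 5B at 0x0e = f8684f3f80
  after D1: wrote 8B at 0x09 = f8684f3f804f1328
  after D2: wrote 6B at 0x13 = 684f3f804f13
  after D3: wrote 2B at 0x01 = 4f3f
query mem[0x01]=0x4f, mem[0x06]=0x4f, mem[0x0e]=0x4f

MEM[0x01,0x06,0x0e] = 4f 4f 4f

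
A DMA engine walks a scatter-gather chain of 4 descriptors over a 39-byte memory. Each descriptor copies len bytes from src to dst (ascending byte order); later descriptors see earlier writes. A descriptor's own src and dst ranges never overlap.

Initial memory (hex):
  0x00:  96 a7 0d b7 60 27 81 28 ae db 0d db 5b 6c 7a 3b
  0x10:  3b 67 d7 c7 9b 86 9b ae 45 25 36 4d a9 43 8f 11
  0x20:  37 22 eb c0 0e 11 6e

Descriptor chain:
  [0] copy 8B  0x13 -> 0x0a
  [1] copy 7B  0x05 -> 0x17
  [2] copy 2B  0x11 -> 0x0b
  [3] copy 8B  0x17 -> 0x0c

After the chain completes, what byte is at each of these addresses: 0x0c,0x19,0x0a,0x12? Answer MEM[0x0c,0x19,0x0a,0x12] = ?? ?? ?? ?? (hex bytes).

MEM[0x0c,0x19,0x0a,0x12] = 27 28 c7 9b

#0 dst[0x0a+8] := {0xc7,0x9b,0x86,0x9b,0xae,0x45,0x25,0x36}
#1 dst[0x17+7] := {0x27,0x81,0x28,0xae,0xdb,0xc7,0x9b}
#2 dst[0x0b+2] := {0x36,0xd7}
#3 dst[0x0c+8] := {0x27,0x81,0x28,0xae,0xdb,0xc7,0x9b,0x8f}
query mem[0x0c]=0x27, mem[0x19]=0x28, mem[0x0a]=0xc7, mem[0x12]=0x9b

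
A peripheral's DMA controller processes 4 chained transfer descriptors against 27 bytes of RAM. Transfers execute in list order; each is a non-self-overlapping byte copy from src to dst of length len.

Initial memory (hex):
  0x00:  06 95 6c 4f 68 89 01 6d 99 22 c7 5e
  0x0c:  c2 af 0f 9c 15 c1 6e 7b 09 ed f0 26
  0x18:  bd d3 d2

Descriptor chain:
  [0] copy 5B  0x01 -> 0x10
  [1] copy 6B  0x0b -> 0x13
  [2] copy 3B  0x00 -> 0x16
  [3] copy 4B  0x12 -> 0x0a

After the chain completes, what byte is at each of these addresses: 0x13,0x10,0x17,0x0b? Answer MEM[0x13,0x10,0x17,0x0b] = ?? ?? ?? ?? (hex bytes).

[0] 0x01->0x10 len=5 : 95 6c 4f 68 89
[1] 0x0b->0x13 len=6 : 5e c2 af 0f 9c 95
[2] 0x00->0x16 len=3 : 06 95 6c
[3] 0x12->0x0a len=4 : 4f 5e c2 af
query mem[0x13]=0x5e, mem[0x10]=0x95, mem[0x17]=0x95, mem[0x0b]=0x5e

MEM[0x13,0x10,0x17,0x0b] = 5e 95 95 5e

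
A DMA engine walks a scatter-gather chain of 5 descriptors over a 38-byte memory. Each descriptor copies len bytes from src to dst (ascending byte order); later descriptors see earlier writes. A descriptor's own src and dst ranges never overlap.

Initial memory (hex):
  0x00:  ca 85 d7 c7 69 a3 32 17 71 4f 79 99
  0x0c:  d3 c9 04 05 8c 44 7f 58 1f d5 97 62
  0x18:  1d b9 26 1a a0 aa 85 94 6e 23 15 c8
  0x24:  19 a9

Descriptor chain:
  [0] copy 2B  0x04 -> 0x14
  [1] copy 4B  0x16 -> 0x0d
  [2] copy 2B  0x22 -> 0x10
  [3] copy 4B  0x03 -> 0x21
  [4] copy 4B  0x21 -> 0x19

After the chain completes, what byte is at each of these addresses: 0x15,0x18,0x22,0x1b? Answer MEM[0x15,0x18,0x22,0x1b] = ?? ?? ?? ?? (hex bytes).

[0] 0x04->0x14 len=2 : 69 a3
[1] 0x16->0x0d len=4 : 97 62 1d b9
[2] 0x22->0x10 len=2 : 15 c8
[3] 0x03->0x21 len=4 : c7 69 a3 32
[4] 0x21->0x19 len=4 : c7 69 a3 32
query mem[0x15]=0xa3, mem[0x18]=0x1d, mem[0x22]=0x69, mem[0x1b]=0xa3

MEM[0x15,0x18,0x22,0x1b] = a3 1d 69 a3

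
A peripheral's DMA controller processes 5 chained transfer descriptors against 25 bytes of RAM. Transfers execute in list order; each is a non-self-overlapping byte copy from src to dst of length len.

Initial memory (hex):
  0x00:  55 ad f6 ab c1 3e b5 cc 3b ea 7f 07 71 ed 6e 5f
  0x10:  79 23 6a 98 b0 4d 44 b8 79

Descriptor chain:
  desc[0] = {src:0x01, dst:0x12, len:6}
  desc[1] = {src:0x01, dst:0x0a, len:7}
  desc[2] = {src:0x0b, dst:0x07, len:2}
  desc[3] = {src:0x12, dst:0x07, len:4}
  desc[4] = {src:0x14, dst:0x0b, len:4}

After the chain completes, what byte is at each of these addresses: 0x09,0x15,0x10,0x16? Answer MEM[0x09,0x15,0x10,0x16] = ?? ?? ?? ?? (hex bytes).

MEM[0x09,0x15,0x10,0x16] = ab c1 cc 3e

[0] 0x01->0x12 len=6 : ad f6 ab c1 3e b5
[1] 0x01->0x0a len=7 : ad f6 ab c1 3e b5 cc
[2] 0x0b->0x07 len=2 : f6 ab
[3] 0x12->0x07 len=4 : ad f6 ab c1
[4] 0x14->0x0b len=4 : ab c1 3e b5
query mem[0x09]=0xab, mem[0x15]=0xc1, mem[0x10]=0xcc, mem[0x16]=0x3e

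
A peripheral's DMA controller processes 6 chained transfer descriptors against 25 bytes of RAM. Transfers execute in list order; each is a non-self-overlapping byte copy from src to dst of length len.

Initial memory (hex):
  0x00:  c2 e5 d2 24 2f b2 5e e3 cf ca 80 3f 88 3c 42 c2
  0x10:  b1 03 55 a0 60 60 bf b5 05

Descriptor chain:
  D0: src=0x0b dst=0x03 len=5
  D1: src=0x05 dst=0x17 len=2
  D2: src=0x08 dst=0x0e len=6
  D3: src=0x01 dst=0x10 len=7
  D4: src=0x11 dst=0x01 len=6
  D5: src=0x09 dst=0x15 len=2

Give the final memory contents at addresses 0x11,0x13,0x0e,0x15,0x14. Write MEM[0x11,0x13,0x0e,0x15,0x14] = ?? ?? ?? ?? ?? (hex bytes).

#0 dst[0x03+5] := {0x3f,0x88,0x3c,0x42,0xc2}
#1 dst[0x17+2] := {0x3c,0x42}
#2 dst[0x0e+6] := {0xcf,0xca,0x80,0x3f,0x88,0x3c}
#3 dst[0x10+7] := {0xe5,0xd2,0x3f,0x88,0x3c,0x42,0xc2}
#4 dst[0x01+6] := {0xd2,0x3f,0x88,0x3c,0x42,0xc2}
#5 dst[0x15+2] := {0xca,0x80}
query mem[0x11]=0xd2, mem[0x13]=0x88, mem[0x0e]=0xcf, mem[0x15]=0xca, mem[0x14]=0x3c

MEM[0x11,0x13,0x0e,0x15,0x14] = d2 88 cf ca 3c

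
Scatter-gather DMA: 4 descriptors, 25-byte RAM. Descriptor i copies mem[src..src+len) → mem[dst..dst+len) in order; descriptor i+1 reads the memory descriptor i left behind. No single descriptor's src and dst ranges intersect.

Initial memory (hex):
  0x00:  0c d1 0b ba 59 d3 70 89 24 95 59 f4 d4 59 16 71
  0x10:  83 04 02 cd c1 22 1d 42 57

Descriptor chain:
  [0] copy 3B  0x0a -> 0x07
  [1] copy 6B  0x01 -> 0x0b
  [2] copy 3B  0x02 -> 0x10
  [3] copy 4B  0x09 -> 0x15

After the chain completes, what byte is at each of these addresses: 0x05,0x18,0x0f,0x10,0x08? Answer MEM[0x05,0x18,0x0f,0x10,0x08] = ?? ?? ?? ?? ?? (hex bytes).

MEM[0x05,0x18,0x0f,0x10,0x08] = d3 0b d3 0b f4

  after D0: wrote 3B at 0x07 = 59f4d4
  after D1: wrote 6B at 0x0b = d10bba59d370
  after D2: wrote 3B at 0x10 = 0bba59
  after D3: wrote 4B at 0x15 = d459d10b
query mem[0x05]=0xd3, mem[0x18]=0x0b, mem[0x0f]=0xd3, mem[0x10]=0x0b, mem[0x08]=0xf4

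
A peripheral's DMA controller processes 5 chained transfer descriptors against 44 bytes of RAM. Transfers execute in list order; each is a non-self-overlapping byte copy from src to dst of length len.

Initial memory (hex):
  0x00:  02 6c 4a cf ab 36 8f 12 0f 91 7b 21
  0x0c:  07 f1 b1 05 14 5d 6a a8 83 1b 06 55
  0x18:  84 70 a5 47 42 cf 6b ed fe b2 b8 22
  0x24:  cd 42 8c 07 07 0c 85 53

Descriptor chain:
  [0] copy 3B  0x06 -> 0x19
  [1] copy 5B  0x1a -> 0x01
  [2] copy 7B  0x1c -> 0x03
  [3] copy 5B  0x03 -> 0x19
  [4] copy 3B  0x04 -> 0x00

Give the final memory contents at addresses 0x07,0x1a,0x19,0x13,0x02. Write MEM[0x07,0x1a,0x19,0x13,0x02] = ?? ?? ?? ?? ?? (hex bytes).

MEM[0x07,0x1a,0x19,0x13,0x02] = fe cf 42 a8 ed

D0: mem[0x19..0x1b] <- [8f 12 0f]
D1: mem[0x01..0x05] <- [12 0f 42 cf 6b]
D2: mem[0x03..0x09] <- [42 cf 6b ed fe b2 b8]
D3: mem[0x19..0x1d] <- [42 cf 6b ed fe]
D4: mem[0x00..0x02] <- [cf 6b ed]
query mem[0x07]=0xfe, mem[0x1a]=0xcf, mem[0x19]=0x42, mem[0x13]=0xa8, mem[0x02]=0xed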